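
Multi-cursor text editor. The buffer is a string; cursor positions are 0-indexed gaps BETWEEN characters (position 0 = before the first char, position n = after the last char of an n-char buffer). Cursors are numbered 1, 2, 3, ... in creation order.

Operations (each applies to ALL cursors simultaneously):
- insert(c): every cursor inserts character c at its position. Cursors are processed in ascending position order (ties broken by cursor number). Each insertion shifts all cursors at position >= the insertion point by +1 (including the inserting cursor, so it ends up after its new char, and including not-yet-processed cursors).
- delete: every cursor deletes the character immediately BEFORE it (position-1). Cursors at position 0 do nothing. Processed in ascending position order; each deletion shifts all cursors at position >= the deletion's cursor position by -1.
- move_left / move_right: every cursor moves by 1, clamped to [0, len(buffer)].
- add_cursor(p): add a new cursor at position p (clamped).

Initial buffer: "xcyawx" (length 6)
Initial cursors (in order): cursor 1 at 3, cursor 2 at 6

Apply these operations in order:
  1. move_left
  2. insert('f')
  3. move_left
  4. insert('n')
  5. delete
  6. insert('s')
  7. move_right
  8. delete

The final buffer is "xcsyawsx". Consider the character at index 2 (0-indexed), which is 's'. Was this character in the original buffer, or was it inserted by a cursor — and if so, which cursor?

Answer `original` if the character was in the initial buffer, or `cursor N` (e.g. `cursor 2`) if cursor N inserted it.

After op 1 (move_left): buffer="xcyawx" (len 6), cursors c1@2 c2@5, authorship ......
After op 2 (insert('f')): buffer="xcfyawfx" (len 8), cursors c1@3 c2@7, authorship ..1...2.
After op 3 (move_left): buffer="xcfyawfx" (len 8), cursors c1@2 c2@6, authorship ..1...2.
After op 4 (insert('n')): buffer="xcnfyawnfx" (len 10), cursors c1@3 c2@8, authorship ..11...22.
After op 5 (delete): buffer="xcfyawfx" (len 8), cursors c1@2 c2@6, authorship ..1...2.
After op 6 (insert('s')): buffer="xcsfyawsfx" (len 10), cursors c1@3 c2@8, authorship ..11...22.
After op 7 (move_right): buffer="xcsfyawsfx" (len 10), cursors c1@4 c2@9, authorship ..11...22.
After op 8 (delete): buffer="xcsyawsx" (len 8), cursors c1@3 c2@7, authorship ..1...2.
Authorship (.=original, N=cursor N): . . 1 . . . 2 .
Index 2: author = 1

Answer: cursor 1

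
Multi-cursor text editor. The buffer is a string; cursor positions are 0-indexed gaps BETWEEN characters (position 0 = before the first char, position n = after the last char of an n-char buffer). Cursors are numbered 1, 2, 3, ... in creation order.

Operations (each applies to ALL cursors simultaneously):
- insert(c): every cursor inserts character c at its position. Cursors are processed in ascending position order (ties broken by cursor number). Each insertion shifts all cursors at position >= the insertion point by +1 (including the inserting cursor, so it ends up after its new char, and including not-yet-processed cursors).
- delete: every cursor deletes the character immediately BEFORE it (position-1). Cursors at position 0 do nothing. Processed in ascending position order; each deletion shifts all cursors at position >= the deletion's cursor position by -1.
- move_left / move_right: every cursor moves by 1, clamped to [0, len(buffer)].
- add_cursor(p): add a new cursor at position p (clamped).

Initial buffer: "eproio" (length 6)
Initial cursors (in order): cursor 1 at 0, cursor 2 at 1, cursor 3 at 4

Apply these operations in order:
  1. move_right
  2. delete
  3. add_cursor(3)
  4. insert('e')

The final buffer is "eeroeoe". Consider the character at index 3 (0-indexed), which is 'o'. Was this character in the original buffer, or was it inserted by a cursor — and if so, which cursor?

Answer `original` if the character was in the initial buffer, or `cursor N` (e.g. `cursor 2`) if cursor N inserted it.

Answer: original

Derivation:
After op 1 (move_right): buffer="eproio" (len 6), cursors c1@1 c2@2 c3@5, authorship ......
After op 2 (delete): buffer="roo" (len 3), cursors c1@0 c2@0 c3@2, authorship ...
After op 3 (add_cursor(3)): buffer="roo" (len 3), cursors c1@0 c2@0 c3@2 c4@3, authorship ...
After op 4 (insert('e')): buffer="eeroeoe" (len 7), cursors c1@2 c2@2 c3@5 c4@7, authorship 12..3.4
Authorship (.=original, N=cursor N): 1 2 . . 3 . 4
Index 3: author = original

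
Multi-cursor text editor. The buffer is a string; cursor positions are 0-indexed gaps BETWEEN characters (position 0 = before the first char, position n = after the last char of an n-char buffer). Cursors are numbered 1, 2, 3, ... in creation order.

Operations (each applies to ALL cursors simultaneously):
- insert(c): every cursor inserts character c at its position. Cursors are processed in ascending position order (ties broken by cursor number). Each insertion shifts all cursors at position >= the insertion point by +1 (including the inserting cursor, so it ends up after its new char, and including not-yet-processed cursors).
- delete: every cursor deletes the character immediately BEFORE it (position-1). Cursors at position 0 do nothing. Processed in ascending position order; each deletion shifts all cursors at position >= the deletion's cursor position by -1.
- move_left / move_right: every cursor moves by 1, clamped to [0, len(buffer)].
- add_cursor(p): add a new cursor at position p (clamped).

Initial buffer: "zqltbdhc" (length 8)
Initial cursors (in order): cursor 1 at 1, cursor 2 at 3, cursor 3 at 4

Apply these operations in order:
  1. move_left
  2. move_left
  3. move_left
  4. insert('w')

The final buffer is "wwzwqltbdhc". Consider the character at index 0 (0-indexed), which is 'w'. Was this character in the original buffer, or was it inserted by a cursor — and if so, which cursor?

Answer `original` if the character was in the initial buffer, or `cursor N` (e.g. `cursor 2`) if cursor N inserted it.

Answer: cursor 1

Derivation:
After op 1 (move_left): buffer="zqltbdhc" (len 8), cursors c1@0 c2@2 c3@3, authorship ........
After op 2 (move_left): buffer="zqltbdhc" (len 8), cursors c1@0 c2@1 c3@2, authorship ........
After op 3 (move_left): buffer="zqltbdhc" (len 8), cursors c1@0 c2@0 c3@1, authorship ........
After op 4 (insert('w')): buffer="wwzwqltbdhc" (len 11), cursors c1@2 c2@2 c3@4, authorship 12.3.......
Authorship (.=original, N=cursor N): 1 2 . 3 . . . . . . .
Index 0: author = 1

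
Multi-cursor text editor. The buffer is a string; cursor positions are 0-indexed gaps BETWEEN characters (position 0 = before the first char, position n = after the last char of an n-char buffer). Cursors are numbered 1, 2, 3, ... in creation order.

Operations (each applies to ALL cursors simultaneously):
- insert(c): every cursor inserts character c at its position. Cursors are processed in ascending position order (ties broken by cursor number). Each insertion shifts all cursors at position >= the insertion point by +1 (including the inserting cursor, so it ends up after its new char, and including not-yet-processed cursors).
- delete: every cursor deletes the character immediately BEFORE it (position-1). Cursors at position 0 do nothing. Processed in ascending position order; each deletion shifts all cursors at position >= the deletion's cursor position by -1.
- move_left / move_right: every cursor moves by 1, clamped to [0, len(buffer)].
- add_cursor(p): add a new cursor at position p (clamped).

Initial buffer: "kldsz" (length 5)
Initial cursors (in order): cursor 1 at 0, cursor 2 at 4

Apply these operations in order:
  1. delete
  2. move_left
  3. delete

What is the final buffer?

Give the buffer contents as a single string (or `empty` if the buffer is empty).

Answer: kdz

Derivation:
After op 1 (delete): buffer="kldz" (len 4), cursors c1@0 c2@3, authorship ....
After op 2 (move_left): buffer="kldz" (len 4), cursors c1@0 c2@2, authorship ....
After op 3 (delete): buffer="kdz" (len 3), cursors c1@0 c2@1, authorship ...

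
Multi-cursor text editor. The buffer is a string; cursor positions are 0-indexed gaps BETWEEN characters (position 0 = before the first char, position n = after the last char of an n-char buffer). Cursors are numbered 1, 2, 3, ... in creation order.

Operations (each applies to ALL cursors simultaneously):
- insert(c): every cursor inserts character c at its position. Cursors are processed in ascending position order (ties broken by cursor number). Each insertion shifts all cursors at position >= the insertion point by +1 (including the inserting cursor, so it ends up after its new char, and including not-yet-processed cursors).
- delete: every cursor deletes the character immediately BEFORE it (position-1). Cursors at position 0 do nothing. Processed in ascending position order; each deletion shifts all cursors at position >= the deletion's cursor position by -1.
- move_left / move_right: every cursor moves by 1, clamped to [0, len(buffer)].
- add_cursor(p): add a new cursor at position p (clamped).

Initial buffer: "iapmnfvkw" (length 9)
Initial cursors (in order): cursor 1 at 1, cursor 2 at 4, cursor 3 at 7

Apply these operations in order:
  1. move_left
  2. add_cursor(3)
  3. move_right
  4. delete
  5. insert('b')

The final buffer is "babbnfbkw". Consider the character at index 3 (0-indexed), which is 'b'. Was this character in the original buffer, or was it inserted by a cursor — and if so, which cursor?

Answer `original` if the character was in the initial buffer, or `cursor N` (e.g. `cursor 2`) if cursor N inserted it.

Answer: cursor 4

Derivation:
After op 1 (move_left): buffer="iapmnfvkw" (len 9), cursors c1@0 c2@3 c3@6, authorship .........
After op 2 (add_cursor(3)): buffer="iapmnfvkw" (len 9), cursors c1@0 c2@3 c4@3 c3@6, authorship .........
After op 3 (move_right): buffer="iapmnfvkw" (len 9), cursors c1@1 c2@4 c4@4 c3@7, authorship .........
After op 4 (delete): buffer="anfkw" (len 5), cursors c1@0 c2@1 c4@1 c3@3, authorship .....
After op 5 (insert('b')): buffer="babbnfbkw" (len 9), cursors c1@1 c2@4 c4@4 c3@7, authorship 1.24..3..
Authorship (.=original, N=cursor N): 1 . 2 4 . . 3 . .
Index 3: author = 4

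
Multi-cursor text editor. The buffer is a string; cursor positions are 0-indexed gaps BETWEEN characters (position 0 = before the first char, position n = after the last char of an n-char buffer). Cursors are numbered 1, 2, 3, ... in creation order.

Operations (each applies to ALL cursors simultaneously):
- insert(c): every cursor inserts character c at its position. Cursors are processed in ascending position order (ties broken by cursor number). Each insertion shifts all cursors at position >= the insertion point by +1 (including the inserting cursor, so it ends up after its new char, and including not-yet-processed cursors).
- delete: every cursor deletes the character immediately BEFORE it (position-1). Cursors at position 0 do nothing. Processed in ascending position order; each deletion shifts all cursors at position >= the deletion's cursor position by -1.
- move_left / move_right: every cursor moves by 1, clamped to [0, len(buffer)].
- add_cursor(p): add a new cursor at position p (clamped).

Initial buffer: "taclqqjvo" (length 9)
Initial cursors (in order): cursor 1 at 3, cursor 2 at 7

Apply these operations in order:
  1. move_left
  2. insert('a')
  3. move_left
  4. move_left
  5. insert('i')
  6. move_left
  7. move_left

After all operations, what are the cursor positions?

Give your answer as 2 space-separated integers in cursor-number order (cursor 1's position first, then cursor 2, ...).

Answer: 0 6

Derivation:
After op 1 (move_left): buffer="taclqqjvo" (len 9), cursors c1@2 c2@6, authorship .........
After op 2 (insert('a')): buffer="taaclqqajvo" (len 11), cursors c1@3 c2@8, authorship ..1....2...
After op 3 (move_left): buffer="taaclqqajvo" (len 11), cursors c1@2 c2@7, authorship ..1....2...
After op 4 (move_left): buffer="taaclqqajvo" (len 11), cursors c1@1 c2@6, authorship ..1....2...
After op 5 (insert('i')): buffer="tiaaclqiqajvo" (len 13), cursors c1@2 c2@8, authorship .1.1...2.2...
After op 6 (move_left): buffer="tiaaclqiqajvo" (len 13), cursors c1@1 c2@7, authorship .1.1...2.2...
After op 7 (move_left): buffer="tiaaclqiqajvo" (len 13), cursors c1@0 c2@6, authorship .1.1...2.2...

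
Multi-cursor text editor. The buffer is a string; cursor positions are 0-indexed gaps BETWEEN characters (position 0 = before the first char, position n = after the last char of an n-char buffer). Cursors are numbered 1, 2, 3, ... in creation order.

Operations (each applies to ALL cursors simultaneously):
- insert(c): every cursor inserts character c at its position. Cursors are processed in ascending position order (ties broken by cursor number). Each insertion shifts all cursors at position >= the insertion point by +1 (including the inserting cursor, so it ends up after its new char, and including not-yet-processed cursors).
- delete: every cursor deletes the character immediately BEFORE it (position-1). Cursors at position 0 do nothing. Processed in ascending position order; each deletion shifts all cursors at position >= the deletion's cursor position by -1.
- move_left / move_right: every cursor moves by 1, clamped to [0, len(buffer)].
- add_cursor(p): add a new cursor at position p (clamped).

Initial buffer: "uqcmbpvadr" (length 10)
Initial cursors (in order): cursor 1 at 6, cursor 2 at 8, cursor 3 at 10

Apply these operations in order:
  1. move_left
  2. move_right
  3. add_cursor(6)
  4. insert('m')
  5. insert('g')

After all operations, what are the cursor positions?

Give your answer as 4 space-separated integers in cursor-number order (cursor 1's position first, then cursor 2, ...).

Answer: 10 14 18 10

Derivation:
After op 1 (move_left): buffer="uqcmbpvadr" (len 10), cursors c1@5 c2@7 c3@9, authorship ..........
After op 2 (move_right): buffer="uqcmbpvadr" (len 10), cursors c1@6 c2@8 c3@10, authorship ..........
After op 3 (add_cursor(6)): buffer="uqcmbpvadr" (len 10), cursors c1@6 c4@6 c2@8 c3@10, authorship ..........
After op 4 (insert('m')): buffer="uqcmbpmmvamdrm" (len 14), cursors c1@8 c4@8 c2@11 c3@14, authorship ......14..2..3
After op 5 (insert('g')): buffer="uqcmbpmmggvamgdrmg" (len 18), cursors c1@10 c4@10 c2@14 c3@18, authorship ......1414..22..33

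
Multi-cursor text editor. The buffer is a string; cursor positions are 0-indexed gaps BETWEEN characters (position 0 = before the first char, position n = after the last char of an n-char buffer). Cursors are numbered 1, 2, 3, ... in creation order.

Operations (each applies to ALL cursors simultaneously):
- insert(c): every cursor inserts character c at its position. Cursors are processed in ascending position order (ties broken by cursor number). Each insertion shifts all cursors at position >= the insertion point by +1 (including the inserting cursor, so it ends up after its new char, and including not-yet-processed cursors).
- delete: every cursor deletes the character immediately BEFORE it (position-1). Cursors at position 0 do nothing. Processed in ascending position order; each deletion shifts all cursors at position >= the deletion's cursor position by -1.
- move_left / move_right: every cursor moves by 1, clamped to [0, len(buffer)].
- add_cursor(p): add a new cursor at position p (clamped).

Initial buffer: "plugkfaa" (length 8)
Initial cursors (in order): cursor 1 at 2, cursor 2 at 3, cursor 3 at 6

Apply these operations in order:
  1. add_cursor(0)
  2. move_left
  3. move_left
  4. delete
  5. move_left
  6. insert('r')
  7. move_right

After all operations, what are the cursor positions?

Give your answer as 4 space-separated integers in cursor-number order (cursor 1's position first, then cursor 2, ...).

After op 1 (add_cursor(0)): buffer="plugkfaa" (len 8), cursors c4@0 c1@2 c2@3 c3@6, authorship ........
After op 2 (move_left): buffer="plugkfaa" (len 8), cursors c4@0 c1@1 c2@2 c3@5, authorship ........
After op 3 (move_left): buffer="plugkfaa" (len 8), cursors c1@0 c4@0 c2@1 c3@4, authorship ........
After op 4 (delete): buffer="lukfaa" (len 6), cursors c1@0 c2@0 c4@0 c3@2, authorship ......
After op 5 (move_left): buffer="lukfaa" (len 6), cursors c1@0 c2@0 c4@0 c3@1, authorship ......
After op 6 (insert('r')): buffer="rrrlrukfaa" (len 10), cursors c1@3 c2@3 c4@3 c3@5, authorship 124.3.....
After op 7 (move_right): buffer="rrrlrukfaa" (len 10), cursors c1@4 c2@4 c4@4 c3@6, authorship 124.3.....

Answer: 4 4 6 4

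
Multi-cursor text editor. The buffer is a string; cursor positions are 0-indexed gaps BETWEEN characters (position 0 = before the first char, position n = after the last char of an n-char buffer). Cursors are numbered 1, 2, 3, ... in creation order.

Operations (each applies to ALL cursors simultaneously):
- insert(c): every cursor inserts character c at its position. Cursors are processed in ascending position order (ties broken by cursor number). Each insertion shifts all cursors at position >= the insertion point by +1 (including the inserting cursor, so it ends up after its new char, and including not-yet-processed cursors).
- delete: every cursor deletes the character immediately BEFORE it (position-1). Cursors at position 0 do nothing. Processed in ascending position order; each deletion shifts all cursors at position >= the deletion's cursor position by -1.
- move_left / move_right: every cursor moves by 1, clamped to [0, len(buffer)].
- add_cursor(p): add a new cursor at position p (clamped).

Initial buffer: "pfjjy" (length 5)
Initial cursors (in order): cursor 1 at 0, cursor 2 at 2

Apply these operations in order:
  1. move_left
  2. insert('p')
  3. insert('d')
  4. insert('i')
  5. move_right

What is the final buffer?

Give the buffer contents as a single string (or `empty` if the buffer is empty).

After op 1 (move_left): buffer="pfjjy" (len 5), cursors c1@0 c2@1, authorship .....
After op 2 (insert('p')): buffer="pppfjjy" (len 7), cursors c1@1 c2@3, authorship 1.2....
After op 3 (insert('d')): buffer="pdppdfjjy" (len 9), cursors c1@2 c2@5, authorship 11.22....
After op 4 (insert('i')): buffer="pdippdifjjy" (len 11), cursors c1@3 c2@7, authorship 111.222....
After op 5 (move_right): buffer="pdippdifjjy" (len 11), cursors c1@4 c2@8, authorship 111.222....

Answer: pdippdifjjy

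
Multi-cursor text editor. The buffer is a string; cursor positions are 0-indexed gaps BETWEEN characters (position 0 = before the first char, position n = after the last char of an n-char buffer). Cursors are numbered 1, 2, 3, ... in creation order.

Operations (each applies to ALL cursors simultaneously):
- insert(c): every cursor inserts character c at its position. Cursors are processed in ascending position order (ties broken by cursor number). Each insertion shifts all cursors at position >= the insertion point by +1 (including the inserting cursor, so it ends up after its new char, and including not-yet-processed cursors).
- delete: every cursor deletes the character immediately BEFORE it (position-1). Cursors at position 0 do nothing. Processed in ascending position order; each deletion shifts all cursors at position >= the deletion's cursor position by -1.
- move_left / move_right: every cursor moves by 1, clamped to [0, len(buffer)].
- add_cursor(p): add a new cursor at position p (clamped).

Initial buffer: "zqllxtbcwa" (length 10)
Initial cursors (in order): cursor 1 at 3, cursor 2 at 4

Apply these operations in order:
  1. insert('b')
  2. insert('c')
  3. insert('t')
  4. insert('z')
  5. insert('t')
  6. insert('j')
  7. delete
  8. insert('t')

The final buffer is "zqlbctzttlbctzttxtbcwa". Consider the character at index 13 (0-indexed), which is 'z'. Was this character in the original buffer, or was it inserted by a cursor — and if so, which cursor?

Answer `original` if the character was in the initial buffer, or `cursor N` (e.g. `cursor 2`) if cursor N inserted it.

After op 1 (insert('b')): buffer="zqlblbxtbcwa" (len 12), cursors c1@4 c2@6, authorship ...1.2......
After op 2 (insert('c')): buffer="zqlbclbcxtbcwa" (len 14), cursors c1@5 c2@8, authorship ...11.22......
After op 3 (insert('t')): buffer="zqlbctlbctxtbcwa" (len 16), cursors c1@6 c2@10, authorship ...111.222......
After op 4 (insert('z')): buffer="zqlbctzlbctzxtbcwa" (len 18), cursors c1@7 c2@12, authorship ...1111.2222......
After op 5 (insert('t')): buffer="zqlbctztlbctztxtbcwa" (len 20), cursors c1@8 c2@14, authorship ...11111.22222......
After op 6 (insert('j')): buffer="zqlbctztjlbctztjxtbcwa" (len 22), cursors c1@9 c2@16, authorship ...111111.222222......
After op 7 (delete): buffer="zqlbctztlbctztxtbcwa" (len 20), cursors c1@8 c2@14, authorship ...11111.22222......
After op 8 (insert('t')): buffer="zqlbctzttlbctzttxtbcwa" (len 22), cursors c1@9 c2@16, authorship ...111111.222222......
Authorship (.=original, N=cursor N): . . . 1 1 1 1 1 1 . 2 2 2 2 2 2 . . . . . .
Index 13: author = 2

Answer: cursor 2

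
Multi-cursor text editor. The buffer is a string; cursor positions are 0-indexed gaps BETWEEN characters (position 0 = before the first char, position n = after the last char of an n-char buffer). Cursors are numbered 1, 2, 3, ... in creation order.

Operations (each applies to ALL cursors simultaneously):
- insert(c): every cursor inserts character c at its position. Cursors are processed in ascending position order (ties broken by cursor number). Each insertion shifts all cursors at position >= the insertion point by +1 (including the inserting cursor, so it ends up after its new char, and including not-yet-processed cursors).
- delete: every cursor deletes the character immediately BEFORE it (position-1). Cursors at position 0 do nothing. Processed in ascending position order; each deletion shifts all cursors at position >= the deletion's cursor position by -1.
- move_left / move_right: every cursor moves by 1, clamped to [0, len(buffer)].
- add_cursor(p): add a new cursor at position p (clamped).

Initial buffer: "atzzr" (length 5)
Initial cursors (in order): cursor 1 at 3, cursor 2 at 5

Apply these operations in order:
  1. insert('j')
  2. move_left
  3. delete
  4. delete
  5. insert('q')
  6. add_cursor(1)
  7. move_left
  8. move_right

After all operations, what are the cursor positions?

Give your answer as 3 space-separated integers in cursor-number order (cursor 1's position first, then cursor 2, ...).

Answer: 2 4 1

Derivation:
After op 1 (insert('j')): buffer="atzjzrj" (len 7), cursors c1@4 c2@7, authorship ...1..2
After op 2 (move_left): buffer="atzjzrj" (len 7), cursors c1@3 c2@6, authorship ...1..2
After op 3 (delete): buffer="atjzj" (len 5), cursors c1@2 c2@4, authorship ..1.2
After op 4 (delete): buffer="ajj" (len 3), cursors c1@1 c2@2, authorship .12
After op 5 (insert('q')): buffer="aqjqj" (len 5), cursors c1@2 c2@4, authorship .1122
After op 6 (add_cursor(1)): buffer="aqjqj" (len 5), cursors c3@1 c1@2 c2@4, authorship .1122
After op 7 (move_left): buffer="aqjqj" (len 5), cursors c3@0 c1@1 c2@3, authorship .1122
After op 8 (move_right): buffer="aqjqj" (len 5), cursors c3@1 c1@2 c2@4, authorship .1122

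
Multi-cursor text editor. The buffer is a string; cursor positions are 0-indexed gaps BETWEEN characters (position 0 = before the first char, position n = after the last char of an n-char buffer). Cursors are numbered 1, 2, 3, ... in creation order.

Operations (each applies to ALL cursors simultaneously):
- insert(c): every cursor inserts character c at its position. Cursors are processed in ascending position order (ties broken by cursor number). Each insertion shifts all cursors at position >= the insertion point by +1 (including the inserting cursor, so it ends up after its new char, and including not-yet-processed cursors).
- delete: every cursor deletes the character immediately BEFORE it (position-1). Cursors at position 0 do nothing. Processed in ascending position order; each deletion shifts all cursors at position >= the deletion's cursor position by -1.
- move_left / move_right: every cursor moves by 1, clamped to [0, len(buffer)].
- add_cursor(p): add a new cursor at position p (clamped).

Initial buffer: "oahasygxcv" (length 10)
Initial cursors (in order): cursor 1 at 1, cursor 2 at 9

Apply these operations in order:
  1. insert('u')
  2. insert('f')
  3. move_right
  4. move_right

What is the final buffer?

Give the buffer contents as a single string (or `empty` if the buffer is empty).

After op 1 (insert('u')): buffer="ouahasygxcuv" (len 12), cursors c1@2 c2@11, authorship .1........2.
After op 2 (insert('f')): buffer="oufahasygxcufv" (len 14), cursors c1@3 c2@13, authorship .11........22.
After op 3 (move_right): buffer="oufahasygxcufv" (len 14), cursors c1@4 c2@14, authorship .11........22.
After op 4 (move_right): buffer="oufahasygxcufv" (len 14), cursors c1@5 c2@14, authorship .11........22.

Answer: oufahasygxcufv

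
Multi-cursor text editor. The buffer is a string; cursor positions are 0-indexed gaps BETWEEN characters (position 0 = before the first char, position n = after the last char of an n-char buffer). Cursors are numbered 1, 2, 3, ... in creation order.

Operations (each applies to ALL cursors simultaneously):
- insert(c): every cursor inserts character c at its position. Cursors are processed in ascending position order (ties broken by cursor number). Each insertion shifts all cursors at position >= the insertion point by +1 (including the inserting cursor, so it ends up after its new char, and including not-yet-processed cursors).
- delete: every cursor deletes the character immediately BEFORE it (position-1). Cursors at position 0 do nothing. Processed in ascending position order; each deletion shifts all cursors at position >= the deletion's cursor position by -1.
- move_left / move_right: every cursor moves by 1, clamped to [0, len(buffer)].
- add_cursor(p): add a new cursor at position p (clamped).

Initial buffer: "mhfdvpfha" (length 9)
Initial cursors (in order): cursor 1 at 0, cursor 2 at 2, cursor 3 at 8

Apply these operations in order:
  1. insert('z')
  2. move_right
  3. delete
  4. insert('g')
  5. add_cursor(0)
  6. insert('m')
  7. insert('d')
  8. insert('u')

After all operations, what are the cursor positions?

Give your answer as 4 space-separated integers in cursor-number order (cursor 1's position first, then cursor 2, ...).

Answer: 8 14 24 3

Derivation:
After op 1 (insert('z')): buffer="zmhzfdvpfhza" (len 12), cursors c1@1 c2@4 c3@11, authorship 1..2......3.
After op 2 (move_right): buffer="zmhzfdvpfhza" (len 12), cursors c1@2 c2@5 c3@12, authorship 1..2......3.
After op 3 (delete): buffer="zhzdvpfhz" (len 9), cursors c1@1 c2@3 c3@9, authorship 1.2.....3
After op 4 (insert('g')): buffer="zghzgdvpfhzg" (len 12), cursors c1@2 c2@5 c3@12, authorship 11.22.....33
After op 5 (add_cursor(0)): buffer="zghzgdvpfhzg" (len 12), cursors c4@0 c1@2 c2@5 c3@12, authorship 11.22.....33
After op 6 (insert('m')): buffer="mzgmhzgmdvpfhzgm" (len 16), cursors c4@1 c1@4 c2@8 c3@16, authorship 4111.222.....333
After op 7 (insert('d')): buffer="mdzgmdhzgmddvpfhzgmd" (len 20), cursors c4@2 c1@6 c2@11 c3@20, authorship 441111.2222.....3333
After op 8 (insert('u')): buffer="mduzgmduhzgmdudvpfhzgmdu" (len 24), cursors c4@3 c1@8 c2@14 c3@24, authorship 44411111.22222.....33333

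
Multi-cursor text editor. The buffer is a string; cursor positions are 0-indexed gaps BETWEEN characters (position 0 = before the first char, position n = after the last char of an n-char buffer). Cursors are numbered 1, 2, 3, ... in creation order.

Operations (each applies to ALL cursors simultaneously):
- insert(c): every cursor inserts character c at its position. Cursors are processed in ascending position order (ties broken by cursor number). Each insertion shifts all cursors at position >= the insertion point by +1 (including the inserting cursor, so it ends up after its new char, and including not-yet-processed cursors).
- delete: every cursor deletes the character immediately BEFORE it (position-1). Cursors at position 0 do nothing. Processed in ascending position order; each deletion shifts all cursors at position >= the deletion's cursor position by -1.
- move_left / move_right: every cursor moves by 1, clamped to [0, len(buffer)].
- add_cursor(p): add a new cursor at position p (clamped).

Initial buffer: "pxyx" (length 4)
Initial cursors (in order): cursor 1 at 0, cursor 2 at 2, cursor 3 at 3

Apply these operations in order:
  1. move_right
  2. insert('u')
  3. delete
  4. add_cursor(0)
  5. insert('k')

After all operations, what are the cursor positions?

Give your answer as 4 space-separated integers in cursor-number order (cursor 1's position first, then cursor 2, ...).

After op 1 (move_right): buffer="pxyx" (len 4), cursors c1@1 c2@3 c3@4, authorship ....
After op 2 (insert('u')): buffer="puxyuxu" (len 7), cursors c1@2 c2@5 c3@7, authorship .1..2.3
After op 3 (delete): buffer="pxyx" (len 4), cursors c1@1 c2@3 c3@4, authorship ....
After op 4 (add_cursor(0)): buffer="pxyx" (len 4), cursors c4@0 c1@1 c2@3 c3@4, authorship ....
After op 5 (insert('k')): buffer="kpkxykxk" (len 8), cursors c4@1 c1@3 c2@6 c3@8, authorship 4.1..2.3

Answer: 3 6 8 1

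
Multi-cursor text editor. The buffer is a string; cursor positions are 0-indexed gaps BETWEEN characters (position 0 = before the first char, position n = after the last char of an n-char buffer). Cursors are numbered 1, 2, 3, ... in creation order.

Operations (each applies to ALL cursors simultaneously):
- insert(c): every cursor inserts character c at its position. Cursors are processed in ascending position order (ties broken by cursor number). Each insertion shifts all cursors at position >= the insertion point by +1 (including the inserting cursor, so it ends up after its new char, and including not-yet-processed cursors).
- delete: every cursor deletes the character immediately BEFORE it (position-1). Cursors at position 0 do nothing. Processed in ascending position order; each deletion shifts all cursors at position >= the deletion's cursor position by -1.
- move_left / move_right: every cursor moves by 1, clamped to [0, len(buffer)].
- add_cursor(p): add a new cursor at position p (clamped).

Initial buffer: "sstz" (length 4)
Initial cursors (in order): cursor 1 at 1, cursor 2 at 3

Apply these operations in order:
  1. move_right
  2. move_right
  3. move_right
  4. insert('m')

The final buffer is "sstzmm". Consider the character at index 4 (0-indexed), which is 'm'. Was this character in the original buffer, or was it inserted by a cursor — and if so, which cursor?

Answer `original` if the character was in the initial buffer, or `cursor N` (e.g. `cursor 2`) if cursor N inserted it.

After op 1 (move_right): buffer="sstz" (len 4), cursors c1@2 c2@4, authorship ....
After op 2 (move_right): buffer="sstz" (len 4), cursors c1@3 c2@4, authorship ....
After op 3 (move_right): buffer="sstz" (len 4), cursors c1@4 c2@4, authorship ....
After op 4 (insert('m')): buffer="sstzmm" (len 6), cursors c1@6 c2@6, authorship ....12
Authorship (.=original, N=cursor N): . . . . 1 2
Index 4: author = 1

Answer: cursor 1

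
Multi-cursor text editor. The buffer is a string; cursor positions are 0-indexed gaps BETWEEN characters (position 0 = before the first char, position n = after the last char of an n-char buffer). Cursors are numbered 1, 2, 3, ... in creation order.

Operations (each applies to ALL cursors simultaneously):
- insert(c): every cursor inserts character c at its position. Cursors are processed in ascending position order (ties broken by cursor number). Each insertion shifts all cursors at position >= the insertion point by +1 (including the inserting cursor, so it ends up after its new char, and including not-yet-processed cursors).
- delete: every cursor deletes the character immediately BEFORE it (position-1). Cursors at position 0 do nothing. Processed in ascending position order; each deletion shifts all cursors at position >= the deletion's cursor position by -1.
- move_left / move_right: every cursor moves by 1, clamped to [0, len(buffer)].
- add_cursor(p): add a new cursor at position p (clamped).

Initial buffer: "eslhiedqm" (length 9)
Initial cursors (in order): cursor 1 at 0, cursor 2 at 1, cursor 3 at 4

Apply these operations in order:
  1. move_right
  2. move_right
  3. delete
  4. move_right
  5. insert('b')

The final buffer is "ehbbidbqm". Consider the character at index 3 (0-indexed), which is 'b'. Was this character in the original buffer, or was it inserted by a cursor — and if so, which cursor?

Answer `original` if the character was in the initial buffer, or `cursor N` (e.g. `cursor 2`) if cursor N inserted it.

Answer: cursor 2

Derivation:
After op 1 (move_right): buffer="eslhiedqm" (len 9), cursors c1@1 c2@2 c3@5, authorship .........
After op 2 (move_right): buffer="eslhiedqm" (len 9), cursors c1@2 c2@3 c3@6, authorship .........
After op 3 (delete): buffer="ehidqm" (len 6), cursors c1@1 c2@1 c3@3, authorship ......
After op 4 (move_right): buffer="ehidqm" (len 6), cursors c1@2 c2@2 c3@4, authorship ......
After op 5 (insert('b')): buffer="ehbbidbqm" (len 9), cursors c1@4 c2@4 c3@7, authorship ..12..3..
Authorship (.=original, N=cursor N): . . 1 2 . . 3 . .
Index 3: author = 2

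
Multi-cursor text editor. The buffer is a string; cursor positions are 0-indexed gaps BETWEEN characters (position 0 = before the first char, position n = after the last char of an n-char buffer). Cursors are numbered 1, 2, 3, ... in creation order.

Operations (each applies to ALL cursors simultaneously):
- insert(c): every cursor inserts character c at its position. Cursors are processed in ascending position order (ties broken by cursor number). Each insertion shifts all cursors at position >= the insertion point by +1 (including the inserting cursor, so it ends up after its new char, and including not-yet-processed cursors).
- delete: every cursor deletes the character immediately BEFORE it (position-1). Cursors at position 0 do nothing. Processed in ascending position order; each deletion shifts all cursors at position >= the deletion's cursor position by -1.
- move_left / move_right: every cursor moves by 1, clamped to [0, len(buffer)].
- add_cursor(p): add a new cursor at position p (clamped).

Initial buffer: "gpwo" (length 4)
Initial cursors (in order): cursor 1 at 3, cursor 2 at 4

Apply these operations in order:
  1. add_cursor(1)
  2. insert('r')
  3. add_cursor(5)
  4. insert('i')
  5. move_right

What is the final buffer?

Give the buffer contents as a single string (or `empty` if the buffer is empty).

After op 1 (add_cursor(1)): buffer="gpwo" (len 4), cursors c3@1 c1@3 c2@4, authorship ....
After op 2 (insert('r')): buffer="grpwror" (len 7), cursors c3@2 c1@5 c2@7, authorship .3..1.2
After op 3 (add_cursor(5)): buffer="grpwror" (len 7), cursors c3@2 c1@5 c4@5 c2@7, authorship .3..1.2
After op 4 (insert('i')): buffer="gripwriiori" (len 11), cursors c3@3 c1@8 c4@8 c2@11, authorship .33..114.22
After op 5 (move_right): buffer="gripwriiori" (len 11), cursors c3@4 c1@9 c4@9 c2@11, authorship .33..114.22

Answer: gripwriiori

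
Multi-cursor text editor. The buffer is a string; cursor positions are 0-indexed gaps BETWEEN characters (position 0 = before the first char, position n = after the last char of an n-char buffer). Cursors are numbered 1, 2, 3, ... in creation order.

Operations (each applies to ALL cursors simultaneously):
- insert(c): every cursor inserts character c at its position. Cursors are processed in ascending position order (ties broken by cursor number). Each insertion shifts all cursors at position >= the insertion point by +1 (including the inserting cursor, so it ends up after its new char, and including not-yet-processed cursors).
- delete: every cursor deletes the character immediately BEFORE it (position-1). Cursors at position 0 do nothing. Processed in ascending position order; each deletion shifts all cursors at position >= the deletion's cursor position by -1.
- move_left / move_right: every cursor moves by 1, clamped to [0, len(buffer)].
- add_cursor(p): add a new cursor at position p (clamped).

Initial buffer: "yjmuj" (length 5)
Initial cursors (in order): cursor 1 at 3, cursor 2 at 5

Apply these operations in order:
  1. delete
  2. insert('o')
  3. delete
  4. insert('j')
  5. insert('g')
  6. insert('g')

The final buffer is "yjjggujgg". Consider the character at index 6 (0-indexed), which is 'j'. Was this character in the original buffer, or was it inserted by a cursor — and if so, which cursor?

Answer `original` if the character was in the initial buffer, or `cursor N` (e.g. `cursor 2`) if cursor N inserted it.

Answer: cursor 2

Derivation:
After op 1 (delete): buffer="yju" (len 3), cursors c1@2 c2@3, authorship ...
After op 2 (insert('o')): buffer="yjouo" (len 5), cursors c1@3 c2@5, authorship ..1.2
After op 3 (delete): buffer="yju" (len 3), cursors c1@2 c2@3, authorship ...
After op 4 (insert('j')): buffer="yjjuj" (len 5), cursors c1@3 c2@5, authorship ..1.2
After op 5 (insert('g')): buffer="yjjgujg" (len 7), cursors c1@4 c2@7, authorship ..11.22
After op 6 (insert('g')): buffer="yjjggujgg" (len 9), cursors c1@5 c2@9, authorship ..111.222
Authorship (.=original, N=cursor N): . . 1 1 1 . 2 2 2
Index 6: author = 2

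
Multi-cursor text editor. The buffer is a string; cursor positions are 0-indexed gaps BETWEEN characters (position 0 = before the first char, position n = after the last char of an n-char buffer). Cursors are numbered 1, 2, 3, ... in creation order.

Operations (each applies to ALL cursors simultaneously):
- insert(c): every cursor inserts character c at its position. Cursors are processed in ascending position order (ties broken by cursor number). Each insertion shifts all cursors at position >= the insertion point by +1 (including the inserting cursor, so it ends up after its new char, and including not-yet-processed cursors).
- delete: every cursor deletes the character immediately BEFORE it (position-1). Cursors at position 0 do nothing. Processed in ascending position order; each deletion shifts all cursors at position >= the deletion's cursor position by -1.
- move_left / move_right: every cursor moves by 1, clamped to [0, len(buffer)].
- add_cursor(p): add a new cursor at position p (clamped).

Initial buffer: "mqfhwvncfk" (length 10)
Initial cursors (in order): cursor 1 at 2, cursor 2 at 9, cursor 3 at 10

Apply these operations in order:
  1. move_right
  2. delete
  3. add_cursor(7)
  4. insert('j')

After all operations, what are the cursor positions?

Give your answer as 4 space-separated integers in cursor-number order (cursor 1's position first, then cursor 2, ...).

Answer: 3 11 11 11

Derivation:
After op 1 (move_right): buffer="mqfhwvncfk" (len 10), cursors c1@3 c2@10 c3@10, authorship ..........
After op 2 (delete): buffer="mqhwvnc" (len 7), cursors c1@2 c2@7 c3@7, authorship .......
After op 3 (add_cursor(7)): buffer="mqhwvnc" (len 7), cursors c1@2 c2@7 c3@7 c4@7, authorship .......
After op 4 (insert('j')): buffer="mqjhwvncjjj" (len 11), cursors c1@3 c2@11 c3@11 c4@11, authorship ..1.....234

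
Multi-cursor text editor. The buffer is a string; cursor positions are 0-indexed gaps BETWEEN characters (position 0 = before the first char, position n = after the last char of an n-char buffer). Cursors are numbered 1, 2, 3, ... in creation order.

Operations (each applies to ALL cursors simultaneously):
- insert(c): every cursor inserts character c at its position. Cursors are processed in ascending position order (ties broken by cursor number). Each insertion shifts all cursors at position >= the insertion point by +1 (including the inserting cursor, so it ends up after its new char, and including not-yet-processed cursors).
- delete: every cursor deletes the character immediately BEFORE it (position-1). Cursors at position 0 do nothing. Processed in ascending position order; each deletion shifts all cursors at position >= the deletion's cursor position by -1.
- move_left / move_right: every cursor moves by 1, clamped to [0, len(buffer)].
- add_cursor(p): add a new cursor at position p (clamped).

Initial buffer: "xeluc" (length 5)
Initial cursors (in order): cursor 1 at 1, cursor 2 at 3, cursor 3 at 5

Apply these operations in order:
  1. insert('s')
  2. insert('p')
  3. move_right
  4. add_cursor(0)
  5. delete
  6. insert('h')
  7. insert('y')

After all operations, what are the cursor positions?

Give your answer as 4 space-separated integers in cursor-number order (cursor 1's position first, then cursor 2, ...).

Answer: 7 12 16 2

Derivation:
After op 1 (insert('s')): buffer="xselsucs" (len 8), cursors c1@2 c2@5 c3@8, authorship .1..2..3
After op 2 (insert('p')): buffer="xspelspucsp" (len 11), cursors c1@3 c2@7 c3@11, authorship .11..22..33
After op 3 (move_right): buffer="xspelspucsp" (len 11), cursors c1@4 c2@8 c3@11, authorship .11..22..33
After op 4 (add_cursor(0)): buffer="xspelspucsp" (len 11), cursors c4@0 c1@4 c2@8 c3@11, authorship .11..22..33
After op 5 (delete): buffer="xsplspcs" (len 8), cursors c4@0 c1@3 c2@6 c3@8, authorship .11.22.3
After op 6 (insert('h')): buffer="hxsphlsphcsh" (len 12), cursors c4@1 c1@5 c2@9 c3@12, authorship 4.111.222.33
After op 7 (insert('y')): buffer="hyxsphylsphycshy" (len 16), cursors c4@2 c1@7 c2@12 c3@16, authorship 44.1111.2222.333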